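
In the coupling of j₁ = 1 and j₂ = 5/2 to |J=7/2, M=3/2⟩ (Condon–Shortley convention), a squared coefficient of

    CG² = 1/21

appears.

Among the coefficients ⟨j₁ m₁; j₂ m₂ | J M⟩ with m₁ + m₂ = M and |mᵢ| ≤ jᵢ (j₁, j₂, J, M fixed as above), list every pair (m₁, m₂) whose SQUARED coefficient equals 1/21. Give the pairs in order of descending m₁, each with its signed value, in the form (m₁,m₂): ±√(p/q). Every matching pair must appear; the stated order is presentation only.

Admissible pairs with m₁+m₂ = M = 3/2: (-1,5/2), (0,3/2), (1,1/2)
  (m₁,m₂)=(1,1/2): CG² = 10/21, CG = +√(10/21)
  (m₁,m₂)=(0,3/2): CG² = 10/21, CG = +√(10/21)
  (m₁,m₂)=(-1,5/2): CG² = 1/21, CG = +√(1/21)   ← matches the target
Pairs with CG² = 1/21: (-1,5/2): +√(1/21)

(-1,5/2): +√(1/21)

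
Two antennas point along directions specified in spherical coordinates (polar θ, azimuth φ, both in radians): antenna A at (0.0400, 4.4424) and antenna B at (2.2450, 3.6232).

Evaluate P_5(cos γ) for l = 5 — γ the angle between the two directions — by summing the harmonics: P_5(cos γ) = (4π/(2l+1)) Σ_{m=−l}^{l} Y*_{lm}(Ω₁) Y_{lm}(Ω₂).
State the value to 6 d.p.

Summing Y*_{l m}(θ₁,φ₁)·Y_{l m}(θ₂,φ₂) over m ∈ [−5, 5]; prefactor 4π/(2·5+1) = 1.142397:
  term(m=-5) = -0.00000 - 0.00000j   from Y*(Ω₁)=-0.00000 - 0.00000j, Y(Ω₂)=0.10031 + 0.09041j
  term(m=-4) = 0.00000 + 0.00000j   from Y*(Ω₁)=0.00000 - 0.00000j, Y(Ω₂)=0.11882 + 0.31990j
  term(m=-3) = -0.00006 + 0.00005j   from Y*(Ω₁)=0.00013 + 0.00012j, Y(Ω₂)=-0.05196 + 0.41028j
  term(m=-2) = 0.00004 - 0.00059j   from Y*(Ω₁)=-0.00463 + 0.00278j, Y(Ω₂)=-0.06235 + 0.08968j
  term(m=-1) = -0.02205 - 0.02359j   from Y*(Ω₁)=-0.02718 - 0.09820j, Y(Ω₂)=0.28085 - 0.14679j
  term(m=+0) = 0.18302 + 0.00000j   from Y*(Ω₁)=0.92441 + 0.00000j, Y(Ω₂)=0.19799 + 0.00000j
  term(m=+1) = -0.02205 + 0.02359j   from Y*(Ω₁)=0.02718 - 0.09820j, Y(Ω₂)=-0.28085 - 0.14679j
  term(m=+2) = 0.00004 + 0.00059j   from Y*(Ω₁)=-0.00463 - 0.00278j, Y(Ω₂)=-0.06235 - 0.08968j
  term(m=+3) = -0.00006 - 0.00005j   from Y*(Ω₁)=-0.00013 + 0.00012j, Y(Ω₂)=0.05196 + 0.41028j
  term(m=+4) = 0.00000 - 0.00000j   from Y*(Ω₁)=0.00000 + 0.00000j, Y(Ω₂)=0.11882 - 0.31990j
  term(m=+5) = -0.00000 + 0.00000j   from Y*(Ω₁)=0.00000 - 0.00000j, Y(Ω₂)=-0.10031 + 0.09041j
Total Σ_m = 0.13890 + 0.00000j. Multiply by 1.142397: 0.15868 + 0.00000j. P_5(cos γ) = 0.158677

0.158677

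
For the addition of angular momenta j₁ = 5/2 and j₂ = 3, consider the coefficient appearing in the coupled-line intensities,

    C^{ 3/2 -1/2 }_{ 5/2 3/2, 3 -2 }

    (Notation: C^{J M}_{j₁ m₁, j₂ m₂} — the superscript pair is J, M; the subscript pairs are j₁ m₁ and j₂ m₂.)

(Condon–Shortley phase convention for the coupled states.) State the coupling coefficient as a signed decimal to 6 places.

-0.218218

j₁+j₂−J=4  J+j₁−j₂=1  J−j₁+j₂=2  j₁+j₂+J+1=8
(j₁±m₁, j₂±m₂, J±M) = (4,1,1,5,1,2)
P² = 192/7
sum k=0..1:
  [0] +1/24 = 1/24
  [1] −1/12 = -1/12
S = -1/24
C² = P²·S² = 1/21 ; C = -0.218218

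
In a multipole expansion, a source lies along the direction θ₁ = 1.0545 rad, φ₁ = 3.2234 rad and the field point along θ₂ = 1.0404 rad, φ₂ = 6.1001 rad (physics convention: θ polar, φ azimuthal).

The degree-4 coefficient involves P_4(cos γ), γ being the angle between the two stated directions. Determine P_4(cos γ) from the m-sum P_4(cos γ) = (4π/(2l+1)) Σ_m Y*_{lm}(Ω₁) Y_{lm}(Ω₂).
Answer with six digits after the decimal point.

Expand P_4 via completeness: Σ_{m} conj(Y_{4,m}) at Ω₁ times Y_{4,m} at Ω₂ —
  m=-4: (0.239691, 0.081359) × (0.182197, 0.163822) = (0.030343, 0.054090)  (running Σ = (0.030343, 0.054090))
  m=-3: (-0.394227, -0.098743) × (0.346639, 0.212171) = (-0.115704, -0.117872)  (running Σ = (-0.085361, -0.063782))
  m=-2: (0.176212, 0.029091) × (0.183925, 0.070529) = (0.030358, 0.017779)  (running Σ = (-0.055003, -0.046003))
  m=-1: (0.261954, 0.021478) × (-0.245342, -0.045427) = (-0.063292, -0.017169)  (running Σ = (-0.118296, -0.063173))
  m=0: (-0.236155, -0.000000) × (-0.252314, 0.000000) = (0.059585, 0.000000)  (running Σ = (-0.058710, -0.063173))
  m=1: (-0.261954, 0.021478) × (0.245342, -0.045427) = (-0.063292, 0.017169)  (running Σ = (-0.122003, -0.046003))
  m=2: (0.176212, -0.029091) × (0.183925, -0.070529) = (0.030358, -0.017779)  (running Σ = (-0.091645, -0.063782))
  m=3: (0.394227, -0.098743) × (-0.346639, 0.212171) = (-0.115704, 0.117872)  (running Σ = (-0.207349, 0.054090))
  m=4: (0.239691, -0.081359) × (0.182197, -0.163822) = (0.030343, -0.054090)  (running Σ = (-0.177006, 0.000000))
Total Σ_m = (-0.177006, 0.000000). Multiply by 1.396263: (-0.247148, 0.000000). P_4(cos γ) = -0.247148

-0.247148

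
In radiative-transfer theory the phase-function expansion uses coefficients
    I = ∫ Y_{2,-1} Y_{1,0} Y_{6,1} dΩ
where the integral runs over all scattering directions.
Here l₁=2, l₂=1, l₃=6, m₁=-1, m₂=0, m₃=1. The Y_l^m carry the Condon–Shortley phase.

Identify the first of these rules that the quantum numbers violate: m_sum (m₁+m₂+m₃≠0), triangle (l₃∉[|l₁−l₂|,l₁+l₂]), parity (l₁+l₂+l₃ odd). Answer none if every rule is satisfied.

Σmᵢ = 0  ✓
l₃∈[|l₁−l₂|,l₁+l₂]=[1,3] required, l₃=6 fails  ✗
Σlᵢ = 9 ⇒ odd

triangle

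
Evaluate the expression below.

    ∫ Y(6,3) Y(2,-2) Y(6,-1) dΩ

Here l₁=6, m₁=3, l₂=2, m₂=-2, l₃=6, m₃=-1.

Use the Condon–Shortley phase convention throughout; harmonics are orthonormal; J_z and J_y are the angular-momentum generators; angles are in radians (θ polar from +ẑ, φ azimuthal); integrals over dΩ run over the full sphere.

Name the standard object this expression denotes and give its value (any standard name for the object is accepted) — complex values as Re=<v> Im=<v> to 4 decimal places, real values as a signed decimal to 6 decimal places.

Gaunt coefficient, +0.177674

This is a Gaunt coefficient — the integral of a triple product of spherical harmonics over the sphere.
Rules hold: Σm=0, L=14 even, 4≤6≤8.
N = 13·5·13 = 845
Δ = 2!·10!·2!/15! = 1/90090
Racah Σ t=0..2: t=0:+1/69120 t=1:−1/14400 t=2:+1/69120 = -7/172800
⇒ 3j(6 2 6; 0 0 0)² = 14/715, sgn -1
Racah Σ t=0..0: t=0:+1/120960 = 1/120960
⇒ 3j(6 2 6; 3 -2 -1)² = 24/1001, sgn -1
4πI² = N·(3j₀)²·(3jₘ)² = 48/121
I = +1·√(0.396694/4π) = 0.17767364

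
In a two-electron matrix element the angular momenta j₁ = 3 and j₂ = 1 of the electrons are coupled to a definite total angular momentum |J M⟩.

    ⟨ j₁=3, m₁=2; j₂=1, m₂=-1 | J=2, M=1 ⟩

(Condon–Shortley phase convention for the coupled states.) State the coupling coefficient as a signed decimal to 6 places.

triangle: 2!*4!*0!/7! = 48/5040
(j±m)!: 5!*1!*0!*2!*3!*1! = 1440
prefactor² = (2J+1)*Δ*N² = 480/7
  k=0: +1/(0!*2!*1!*0!*3!*0!) = 1/12
Σ = 1/12  ⇒  CG² = 480/7*(1/12)² = 10/21
CG = +√(10/21) = +0.690066

+0.690066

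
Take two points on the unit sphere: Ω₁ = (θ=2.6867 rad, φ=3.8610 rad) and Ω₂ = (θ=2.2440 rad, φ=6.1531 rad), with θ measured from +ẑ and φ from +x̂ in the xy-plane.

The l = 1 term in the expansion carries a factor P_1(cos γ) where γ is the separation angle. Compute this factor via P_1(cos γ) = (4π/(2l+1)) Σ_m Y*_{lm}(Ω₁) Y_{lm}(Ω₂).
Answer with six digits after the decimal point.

Term-by-term m-sum for l=1 (normalisation 4π/3 = 4.188790):
  m=-1: Y*=-0.11418 - 0.10003j  Y=0.26783 + 0.03504j  product -0.02708 - 0.03079j
  m=+0: Y*=-0.43892 + 0.00000j  Y=-0.30464 + 0.00000j  product 0.13371 + 0.00000j
  m=+1: Y*=0.11418 - 0.10003j  Y=-0.26783 + 0.03504j  product -0.02708 + 0.03079j
Accumulated sum 0.07956 + 0.00000j; after 4π/(2l+1) scaling, 0.33325 + 0.00000j ⇒ P_1 = 0.333249

0.333249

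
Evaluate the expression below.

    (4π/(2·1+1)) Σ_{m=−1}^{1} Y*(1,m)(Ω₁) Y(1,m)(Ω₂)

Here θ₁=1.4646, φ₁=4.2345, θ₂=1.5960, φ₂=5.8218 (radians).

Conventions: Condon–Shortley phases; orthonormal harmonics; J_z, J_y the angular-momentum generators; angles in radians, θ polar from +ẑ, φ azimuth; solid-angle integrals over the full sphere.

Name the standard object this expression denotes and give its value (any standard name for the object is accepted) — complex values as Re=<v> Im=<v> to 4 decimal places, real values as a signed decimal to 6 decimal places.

Legendre polynomial (addition theorem), -0.019076

This sum is the spherical-harmonic addition theorem: it equals the Legendre polynomial P_l(cos γ) of the angle γ between the two directions.
Term-by-term m-sum for l=1 (normalisation 4π/3 = 4.188790):
  [-1]  conj(Y_{1,-1})(Ω₁) = -0.15800 - 0.30506j ; Y_{1,-1}(Ω₂) = 0.30927 + 0.15376j ; Δ = -0.00196 - 0.11864j
  [+0]  conj(Y_{1,0})(Ω₁) = 0.05179 + 0.00000j ; Y_{1,0}(Ω₂) = -0.01231 + 0.00000j ; Δ = -0.00064 + 0.00000j
  [+1]  conj(Y_{1,1})(Ω₁) = 0.15800 - 0.30506j ; Y_{1,1}(Ω₂) = -0.30927 + 0.15376j ; Δ = -0.00196 + 0.11864j
Σ over m = -0.00455 + 0.00000j; ×(4π/3) → -0.01908 + 0.00000j. Real part: -0.019076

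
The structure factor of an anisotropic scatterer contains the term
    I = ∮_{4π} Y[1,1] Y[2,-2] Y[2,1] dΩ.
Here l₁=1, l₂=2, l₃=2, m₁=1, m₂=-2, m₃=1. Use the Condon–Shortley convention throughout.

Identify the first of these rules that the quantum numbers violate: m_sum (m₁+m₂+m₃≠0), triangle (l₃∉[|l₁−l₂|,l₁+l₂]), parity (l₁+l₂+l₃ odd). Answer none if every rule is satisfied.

azimuthal sum: 1 − 2 + 1 = 0  ✓
1 ≤ 2 ≤ 3 (triangle on l)  ✓
L = 1 + 2 + 2 = 5 (odd)  ✗

parity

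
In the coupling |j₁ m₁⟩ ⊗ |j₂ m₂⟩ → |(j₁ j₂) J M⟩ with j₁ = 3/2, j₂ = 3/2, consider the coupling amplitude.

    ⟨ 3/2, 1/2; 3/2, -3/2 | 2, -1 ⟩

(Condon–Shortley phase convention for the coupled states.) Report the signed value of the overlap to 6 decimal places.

triangle: 1!·2!·2!/6! = 4/720
(j±m)!: 2!·1!·0!·3!·1!·3! = 72
prefactor² = (2J+1)·Δ·N² = 2
  k=0: +1/(0!·1!·1!·0!·1!·2!) = 1/2
Σ = 1/2  ⇒  CG² = 2·(1/2)² = 1/2
CG = +√(1/2) = +0.707107

+0.707107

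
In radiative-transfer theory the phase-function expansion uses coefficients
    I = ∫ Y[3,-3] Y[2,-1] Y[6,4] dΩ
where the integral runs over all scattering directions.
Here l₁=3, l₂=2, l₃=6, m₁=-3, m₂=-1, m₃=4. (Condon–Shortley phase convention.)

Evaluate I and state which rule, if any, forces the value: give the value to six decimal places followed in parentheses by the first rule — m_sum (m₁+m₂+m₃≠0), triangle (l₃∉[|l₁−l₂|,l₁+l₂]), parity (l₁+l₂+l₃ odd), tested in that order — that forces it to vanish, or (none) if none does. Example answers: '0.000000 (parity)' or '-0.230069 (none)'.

l₃=6 ∉ [1,5] — triangle fails ⇒ I = 0

0.000000 (triangle)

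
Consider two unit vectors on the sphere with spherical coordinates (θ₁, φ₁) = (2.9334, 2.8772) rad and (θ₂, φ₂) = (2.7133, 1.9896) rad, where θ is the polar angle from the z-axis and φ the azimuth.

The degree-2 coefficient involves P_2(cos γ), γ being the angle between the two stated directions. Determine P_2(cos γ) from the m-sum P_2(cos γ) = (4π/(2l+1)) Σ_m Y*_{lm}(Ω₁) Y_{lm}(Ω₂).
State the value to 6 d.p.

Addition theorem: P_2(cos γ) = (4π/5) Σ_m Y*_{lm}(Ω₁) Y_{lm}(Ω₂), m = −2…2:
  [-2]  conj(Y_{2,-2})(Ω₁) = (0.014248, -0.008325) ; Y_{2,-2}(Ω₂) = (-0.044590, 0.049508) ; Δ = (-0.000223, 0.001077)
  [-1]  conj(Y_{2,-1})(Ω₁) = (0.150803, -0.040827) ; Y_{2,-1}(Ω₂) = (0.118695, 0.266648) ; Δ = (0.028786, 0.035365)
  [+0]  conj(Y_{2,0})(Ω₁) = (0.590361, -0.000000) ; Y_{2,0}(Ω₂) = (0.467578, 0.000000) ; Δ = (0.276040, 0.000000)
  [+1]  conj(Y_{2,1})(Ω₁) = (-0.150803, -0.040827) ; Y_{2,1}(Ω₂) = (-0.118695, 0.266648) ; Δ = (0.028786, -0.035365)
  [+2]  conj(Y_{2,2})(Ω₁) = (0.014248, 0.008325) ; Y_{2,2}(Ω₂) = (-0.044590, -0.049508) ; Δ = (-0.000223, -0.001077)
Accumulated sum (0.333165, -0.000000); after 4π/(2l+1) scaling, (0.837336, -0.000000) ⇒ P_2 = 0.837336

0.837336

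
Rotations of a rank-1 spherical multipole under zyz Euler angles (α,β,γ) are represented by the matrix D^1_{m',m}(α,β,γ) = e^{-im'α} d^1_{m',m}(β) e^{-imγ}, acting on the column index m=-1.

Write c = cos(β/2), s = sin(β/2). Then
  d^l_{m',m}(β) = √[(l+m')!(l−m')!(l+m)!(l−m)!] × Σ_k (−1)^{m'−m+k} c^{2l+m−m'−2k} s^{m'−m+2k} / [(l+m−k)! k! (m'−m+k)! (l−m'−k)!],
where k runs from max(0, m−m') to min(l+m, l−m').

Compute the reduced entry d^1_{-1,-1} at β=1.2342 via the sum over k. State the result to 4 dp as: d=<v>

d=0.6651

d^1_{-1,-1}(β=1.2342) via the finite sum:
With c≡cos(β/2)=0.815560 and s≡sin(β/2)=0.578672, N=[1·2·1·2]^{1/2}=2.000000
Admissible k: 0..0 (factorial args all ≥0)
  k=0: (−1)^0·2.0000/(2)·0.8156^2·0.5787^0 = +0.665138
d^1_{-1,-1}(1.2342) = +0.665138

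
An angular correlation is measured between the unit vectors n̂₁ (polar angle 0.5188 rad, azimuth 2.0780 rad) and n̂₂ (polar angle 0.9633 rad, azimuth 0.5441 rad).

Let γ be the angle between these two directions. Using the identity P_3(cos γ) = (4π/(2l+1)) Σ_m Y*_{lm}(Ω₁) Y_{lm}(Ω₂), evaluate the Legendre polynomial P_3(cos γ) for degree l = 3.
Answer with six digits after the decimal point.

-0.433046

Expand P_3 via completeness: Σ_{m} conj(Y_{3,m}) at Ω₁ times Y_{3,m} at Ω₂ —
  term(m=-3) = (-0.001298, -0.011675)   from Y*(Ω₁)=(0.050800, -0.002501), Y(Ω₂)=(-0.014196, -0.230517)
  term(m=-2) = (-0.085581, 0.006327)   from Y*(Ω₁)=(-0.115236, -0.185287), Y(Ω₂)=(0.182517, -0.348371)
  term(m=-1) = (0.002734, 0.074073)   from Y*(Ω₁)=(-0.215664, 0.388098), Y(Ω₂)=(0.142838, -0.086420)
  term(m=+0) = (-0.072936, 0.000000)   from Y*(Ω₁)=(0.249769, -0.000000), Y(Ω₂)=(-0.292012, 0.000000)
  term(m=+1) = (0.002734, -0.074073)   from Y*(Ω₁)=(0.215664, 0.388098), Y(Ω₂)=(-0.142838, -0.086420)
  term(m=+2) = (-0.085581, -0.006327)   from Y*(Ω₁)=(-0.115236, 0.185287), Y(Ω₂)=(0.182517, 0.348371)
  term(m=+3) = (-0.001298, 0.011675)   from Y*(Ω₁)=(-0.050800, -0.002501), Y(Ω₂)=(0.014196, -0.230517)
Accumulated sum (-0.241225, 0.000000); after 4π/(2l+1) scaling, (-0.433046, 0.000000) ⇒ P_3 = -0.433046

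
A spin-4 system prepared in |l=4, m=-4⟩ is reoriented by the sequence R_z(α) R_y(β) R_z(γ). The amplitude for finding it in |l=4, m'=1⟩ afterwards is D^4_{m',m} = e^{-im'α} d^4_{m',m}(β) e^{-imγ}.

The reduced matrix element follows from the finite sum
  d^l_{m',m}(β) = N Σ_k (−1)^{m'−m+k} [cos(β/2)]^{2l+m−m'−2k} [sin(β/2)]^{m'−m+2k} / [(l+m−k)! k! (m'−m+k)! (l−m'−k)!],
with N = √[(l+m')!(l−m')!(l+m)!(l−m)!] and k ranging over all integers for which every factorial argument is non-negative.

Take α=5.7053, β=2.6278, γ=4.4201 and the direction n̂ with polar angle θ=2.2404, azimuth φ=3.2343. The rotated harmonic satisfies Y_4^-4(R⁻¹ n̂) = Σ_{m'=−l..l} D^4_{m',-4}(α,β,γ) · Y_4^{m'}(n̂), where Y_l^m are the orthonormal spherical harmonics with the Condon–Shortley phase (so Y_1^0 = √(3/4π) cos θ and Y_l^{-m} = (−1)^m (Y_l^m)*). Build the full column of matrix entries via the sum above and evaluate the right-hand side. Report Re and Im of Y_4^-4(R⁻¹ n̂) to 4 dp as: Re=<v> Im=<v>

Need the full column D^4_{m',-4} for m'=−4..4 at α=5.7053, β=2.6278, γ=4.4201.
cos(β/2)=0.254080, sin(β/2)=0.967183
d^4_{-4,-4}: single k=0 term ⇒ +0.000017;  D = -0.000016+0.000006i
d^4_{-3,-4}: single k=0 term ⇒ -0.000187;  D = +0.000182+0.000044i
d^4_{-2,-4}: single k=0 term ⇒ +0.001332;  D = -0.000912-0.000971i
d^4_{-1,-4}: single k=0 term ⇒ -0.007169;  D = +0.001257+0.007058i
d^4_{0,-4}: single k=0 term ⇒ +0.030512;  D = +0.011928-0.028084i
d^4_{1,-4}: single k=0 term ⇒ -0.103884;  D = -0.086248+0.057907i
d^4_{2,-4}: single k=0 term ⇒ +0.279623;  D = +0.279598-0.003743i
d^4_{3,-4}: single k=0 term ⇒ -0.568953;  D = -0.480684-0.304386i
d^4_{4,-4}: single k=0 term ⇒ +0.765720;  D = +0.318100+0.696520i
Y_4^{m'}(θ=2.2404,φ=3.2343) and Σ D·Y over m':
  (-0.0000+0.0000i)·(+0.1559-0.0606i)  (+0.0002+0.0000i)·(+0.3601-0.1028i)  (-0.0009-0.0010i)·(+0.3429-0.0643i)  (+0.0013+0.0071i)·(-0.0695+0.0065i)  (+0.0119-0.0281i)·(-0.3557+0.0000i)  (-0.0862+0.0579i)·(+0.0695+0.0065i)  (+0.2796-0.0037i)·(+0.3429+0.0643i)  (-0.4807-0.3044i)·(-0.3601-0.1028i)  (+0.3181+0.6965i)·(+0.1559+0.0606i)
Y_4^-4(R⁻¹ n̂) = +0.234231+0.316278i

Re=0.2342 Im=0.3163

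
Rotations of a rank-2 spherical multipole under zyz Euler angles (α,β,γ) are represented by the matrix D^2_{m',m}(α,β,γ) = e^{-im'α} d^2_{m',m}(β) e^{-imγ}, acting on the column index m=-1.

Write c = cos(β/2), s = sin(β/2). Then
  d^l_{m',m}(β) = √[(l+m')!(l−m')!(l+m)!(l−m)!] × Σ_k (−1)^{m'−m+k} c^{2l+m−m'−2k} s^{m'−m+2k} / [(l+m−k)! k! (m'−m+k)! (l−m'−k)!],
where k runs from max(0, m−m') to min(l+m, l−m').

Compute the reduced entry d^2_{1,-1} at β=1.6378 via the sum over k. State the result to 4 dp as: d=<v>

d=0.4620

d^2_{1,-1}(β=1.6378) via the finite sum:
Half-angle: c=0.683025, s=0.730395. N=√(6·1·1·6)=6.000000
The bounds max(0,m−m')=0 and min(l+m,l−m')=1 give 2 terms
  k=0: (−1)^2·6.0000/(2)·0.6830^2·0.7304^2 = +0.746638
  k=1: (−1)^3·6.0000/(6)·0.6830^0·0.7304^4 = -0.284597
d^2_{1,-1}(1.6378) = +0.746638 -0.284597 = +0.462040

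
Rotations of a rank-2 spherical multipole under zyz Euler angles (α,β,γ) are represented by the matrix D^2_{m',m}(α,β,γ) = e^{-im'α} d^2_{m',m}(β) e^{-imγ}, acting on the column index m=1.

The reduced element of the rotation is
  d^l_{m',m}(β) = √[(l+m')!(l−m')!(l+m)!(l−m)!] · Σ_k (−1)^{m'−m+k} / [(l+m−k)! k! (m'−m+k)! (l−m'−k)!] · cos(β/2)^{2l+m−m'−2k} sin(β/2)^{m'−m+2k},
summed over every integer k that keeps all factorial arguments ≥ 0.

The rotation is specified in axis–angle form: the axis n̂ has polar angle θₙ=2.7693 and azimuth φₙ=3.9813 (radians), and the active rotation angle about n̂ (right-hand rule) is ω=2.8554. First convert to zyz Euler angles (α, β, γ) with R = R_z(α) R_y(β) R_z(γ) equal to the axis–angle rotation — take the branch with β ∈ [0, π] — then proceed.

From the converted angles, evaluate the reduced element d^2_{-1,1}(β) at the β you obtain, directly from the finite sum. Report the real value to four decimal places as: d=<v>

d=0.3217

Axis–angle → zyz. n̂ = (sinθₙcosφₙ, sinθₙsinφₙ, cosθₙ) = (-0.242870, -0.270794, -0.931496), ω = 2.8554.
R = I cosω + sinω [n̂]ₓ + (1−cosω) n̂n̂ᵀ gives
  R = [-0.843753, +0.391824, +0.366818; -0.134102, -0.815649, +0.562790; +0.519709, +0.425665, +0.740751]
β = atan2(√(R₁₃²+R₂₃²), R₃₃) = 0.736609; α = atan2(R₂₃, R₁₃) mod 2π = 0.993168; γ = atan2(R₃₂, −R₃₁) mod 2π = 2.455346
d^2_{-1,1}(β=0.7366) via the finite sum:
Half-angle: c=0.932939, s=0.360034. N=√(1·6·6·1)=6.000000
k∈{2,3} keeps every argument non-negative
  k=2: (−1)^0·6.0000/(2)·0.9329^2·0.3600^2 = +0.338466
  k=3: (−1)^1·6.0000/(6)·0.9329^0·0.3600^4 = -0.016803
d^2_{-1,1}(0.7366) = +0.338466 -0.016803 = +0.321664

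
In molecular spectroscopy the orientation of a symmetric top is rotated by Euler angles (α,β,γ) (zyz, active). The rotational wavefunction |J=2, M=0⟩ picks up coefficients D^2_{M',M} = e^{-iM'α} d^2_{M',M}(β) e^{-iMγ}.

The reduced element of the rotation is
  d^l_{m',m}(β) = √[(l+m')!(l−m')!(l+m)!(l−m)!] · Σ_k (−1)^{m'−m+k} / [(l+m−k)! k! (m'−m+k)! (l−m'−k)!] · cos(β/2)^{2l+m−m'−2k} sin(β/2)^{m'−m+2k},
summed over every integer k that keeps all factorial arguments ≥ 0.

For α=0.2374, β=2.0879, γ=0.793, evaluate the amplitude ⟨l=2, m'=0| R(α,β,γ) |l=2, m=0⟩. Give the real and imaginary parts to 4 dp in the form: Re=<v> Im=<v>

Split into d^2_{0,0}(β=2.0879) × two z-phases.
c=cos(2.087900/2)=0.502810, s=sin(2.087900/2)=0.864397; N=√[2·2·2·2]=4.000000
k∈{0,1,2} keeps every argument non-negative
  k=0: (−1)^0·4.0000/(4)·0.5028^4·0.8644^0 = +0.063917
  k=1: (−1)^1·4.0000/(1)·0.5028^2·0.8644^2 = -0.755604
  k=2: (−1)^2·4.0000/(4)·0.5028^0·0.8644^4 = +0.558281
d^2_{0,0}(2.0879) = +0.063917 -0.755604 +0.558281 = -0.133406
Phases: e^{-i·(0)·0.2374}=+1.000000+0.000000i, e^{-i·(0)·0.7930}=+1.000000+0.000000i ⇒ D=-0.133406+0.000000i

Re=-0.1334 Im=0.0000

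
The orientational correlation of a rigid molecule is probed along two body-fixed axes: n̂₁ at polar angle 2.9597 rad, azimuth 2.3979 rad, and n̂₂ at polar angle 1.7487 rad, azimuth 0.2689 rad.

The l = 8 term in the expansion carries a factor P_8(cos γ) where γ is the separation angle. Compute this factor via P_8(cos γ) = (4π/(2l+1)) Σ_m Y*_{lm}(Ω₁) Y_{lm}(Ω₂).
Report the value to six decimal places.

0.212999

Addition theorem: P_8(cos γ) = (4π/17) Σ_m Y*_{lm}(Ω₁) Y_{lm}(Ω₂), m = −8…8:
  term(m=-8) = -0.00000 - 0.00000j   from Y*(Ω₁)=0.00000 + 0.00000j, Y(Ω₂)=-0.24886 - 0.37951j
  term(m=-7) = -0.00000 + 0.00000j   from Y*(Ω₁)=0.00001 + 0.00001j, Y(Ω₂)=0.10004 + 0.31070j
  term(m=-6) = -0.00003 - 0.00001j   from Y*(Ω₁)=-0.00004 + 0.00017j, Y(Ω₂)=0.00773 + 0.18126j
  term(m=-5) = 0.00021 + 0.00056j   from Y*(Ω₁)=-0.00149 + 0.00097j, Y(Ω₂)=0.07545 - 0.32769j
  term(m=-4) = -0.00065 + 0.00083j   from Y*(Ω₁)=-0.01310 - 0.00221j, Y(Ω₂)=0.03764 - 0.06969j
  term(m=-3) = 0.02377 + 0.00248j   from Y*(Ω₁)=-0.04472 - 0.05759j, Y(Ω₂)=-0.22677 + 0.23664j
  term(m=-2) = 0.00393 + 0.00805j   from Y*(Ω₁)=0.02334 - 0.27916j, Y(Ω₂)=-0.02748 + 0.01639j
  term(m=-1) = 0.11177 - 0.17899j   from Y*(Ω₁)=0.48381 - 0.44505j, Y(Ω₂)=0.30946 - 0.08528j
  term(m=+0) = 0.01016 + 0.00000j   from Y*(Ω₁)=0.56621 + 0.00000j, Y(Ω₂)=0.01794 + 0.00000j
  term(m=+1) = 0.11177 + 0.17899j   from Y*(Ω₁)=-0.48381 - 0.44505j, Y(Ω₂)=-0.30946 - 0.08528j
  term(m=+2) = 0.00393 - 0.00805j   from Y*(Ω₁)=0.02334 + 0.27916j, Y(Ω₂)=-0.02748 - 0.01639j
  term(m=+3) = 0.02377 - 0.00248j   from Y*(Ω₁)=0.04472 - 0.05759j, Y(Ω₂)=0.22677 + 0.23664j
  term(m=+4) = -0.00065 - 0.00083j   from Y*(Ω₁)=-0.01310 + 0.00221j, Y(Ω₂)=0.03764 + 0.06969j
  term(m=+5) = 0.00021 - 0.00056j   from Y*(Ω₁)=0.00149 + 0.00097j, Y(Ω₂)=-0.07545 - 0.32769j
  term(m=+6) = -0.00003 + 0.00001j   from Y*(Ω₁)=-0.00004 - 0.00017j, Y(Ω₂)=0.00773 - 0.18126j
  term(m=+7) = -0.00000 - 0.00000j   from Y*(Ω₁)=-0.00001 + 0.00001j, Y(Ω₂)=-0.10004 + 0.31070j
  term(m=+8) = -0.00000 + 0.00000j   from Y*(Ω₁)=0.00000 - 0.00000j, Y(Ω₂)=-0.24886 + 0.37951j
Σ over m = 0.28815 - 0.00000j; ×(4π/17) → 0.21300 - 0.00000j. Real part: 0.212999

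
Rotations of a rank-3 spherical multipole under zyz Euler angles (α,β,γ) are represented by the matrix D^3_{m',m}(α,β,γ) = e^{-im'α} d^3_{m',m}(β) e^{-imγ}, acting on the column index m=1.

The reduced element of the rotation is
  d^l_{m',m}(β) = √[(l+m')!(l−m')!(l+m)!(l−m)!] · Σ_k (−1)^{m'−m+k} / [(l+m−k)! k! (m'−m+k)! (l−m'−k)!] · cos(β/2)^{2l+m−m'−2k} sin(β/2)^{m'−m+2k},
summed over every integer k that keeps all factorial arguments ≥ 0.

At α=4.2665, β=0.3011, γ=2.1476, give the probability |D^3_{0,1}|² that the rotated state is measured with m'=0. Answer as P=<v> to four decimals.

First d^3_{0,1}(β=0.3011), then the phase factors e^{-i(0)α} and e^{-i(1)γ}:
Half-angle: c=0.988689, s=0.149982. N=√(6·6·24·2)=41.569219
The bounds max(0,m−m')=1 and min(l+m,l−m')=3 give 3 terms
  k=1: (−1)^0·41.5692/(12)·0.9887^5·0.1500^1 = +0.490826
  k=2: (−1)^1·41.5692/(4)·0.9887^3·0.1500^3 = -0.033885
  k=3: (−1)^2·41.5692/(12)·0.9887^1·0.1500^5 = +0.000260
d^3_{0,1}(0.3011) = +0.490826 -0.033885 +0.000260 = +0.457201
|D^3_{0,1}|² = |d^3_{0,1}(β)|² = (+0.457201)² = 0.209033 (the z-rotation phases have unit modulus)

P=0.2090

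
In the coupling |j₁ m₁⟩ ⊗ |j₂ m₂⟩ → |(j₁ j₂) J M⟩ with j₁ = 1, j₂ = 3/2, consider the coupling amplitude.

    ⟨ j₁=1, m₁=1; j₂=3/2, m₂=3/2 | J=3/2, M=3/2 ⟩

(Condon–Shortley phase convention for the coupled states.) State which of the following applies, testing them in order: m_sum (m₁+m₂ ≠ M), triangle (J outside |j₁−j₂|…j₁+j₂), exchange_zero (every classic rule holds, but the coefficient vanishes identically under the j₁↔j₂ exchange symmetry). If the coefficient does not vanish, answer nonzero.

m_sum

m-sum: m₁+m₂ = 1+3/2 = 5/2, M = 3/2  ✗ ⇒ coefficient is 0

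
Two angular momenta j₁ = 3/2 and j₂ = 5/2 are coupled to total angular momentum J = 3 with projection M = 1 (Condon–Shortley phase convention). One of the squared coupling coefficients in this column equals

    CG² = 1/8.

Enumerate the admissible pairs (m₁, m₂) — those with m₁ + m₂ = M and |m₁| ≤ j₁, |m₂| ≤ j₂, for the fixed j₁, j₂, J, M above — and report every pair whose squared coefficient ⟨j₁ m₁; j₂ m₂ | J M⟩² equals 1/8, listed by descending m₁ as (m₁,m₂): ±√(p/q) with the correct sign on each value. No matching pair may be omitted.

(-3/2,5/2): −√(1/8)

Admissible pairs with m₁+m₂ = M = 1: (-3/2,5/2), (-1/2,3/2), (1/2,1/2), (3/2,-1/2)
  (m₁,m₂)=(3/2,-1/2): CG² = 9/20, CG = +√(9/20)
  (m₁,m₂)=(1/2,1/2): CG² = 1/60, CG = +√(1/60)
  (m₁,m₂)=(-1/2,3/2): CG² = 49/120, CG = −√(49/120)
  (m₁,m₂)=(-3/2,5/2): CG² = 1/8, CG = −√(1/8)   ← matches the target
Pairs with CG² = 1/8: (-3/2,5/2): −√(1/8)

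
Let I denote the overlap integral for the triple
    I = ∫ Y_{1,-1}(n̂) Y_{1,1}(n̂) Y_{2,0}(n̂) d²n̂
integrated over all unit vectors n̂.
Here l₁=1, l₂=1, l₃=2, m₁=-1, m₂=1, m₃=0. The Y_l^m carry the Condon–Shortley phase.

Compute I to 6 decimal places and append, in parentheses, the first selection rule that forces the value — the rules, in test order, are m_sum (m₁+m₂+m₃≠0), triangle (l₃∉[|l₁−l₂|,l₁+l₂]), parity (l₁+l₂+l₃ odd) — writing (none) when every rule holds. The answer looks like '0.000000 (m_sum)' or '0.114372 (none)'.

Rules hold: Σm=0, L=4 even, 0≤2≤2.
N = 3·3·5 = 45
Δ = 0!·2!·2!/5! = 1/30
Racah Σ t=0..0: t=0:+1/1 = 1/1
⇒ 3j(1 1 2; 0 0 0)² = 2/15, sgn +1
Racah Σ t=0..0: t=0:+1/4 = 1/4
⇒ 3j(1 1 2; -1 1 0)² = 1/30, sgn +1
4πI² = N·(3j₀)²·(3jₘ)² = 1/5
I = +1·√(0.2/4π) = 0.12615663
No selection rule forces the value: the integral is nonzero (none).

0.126157 (none)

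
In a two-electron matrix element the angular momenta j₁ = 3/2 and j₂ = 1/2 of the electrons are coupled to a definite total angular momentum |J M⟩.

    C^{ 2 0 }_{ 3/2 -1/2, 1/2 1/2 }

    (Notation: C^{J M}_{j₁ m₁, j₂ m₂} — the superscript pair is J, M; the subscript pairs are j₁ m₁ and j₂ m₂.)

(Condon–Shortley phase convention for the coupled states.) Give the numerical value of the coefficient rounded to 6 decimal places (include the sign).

√[5·0!3!1!/5! · 1!2!1!0!2!2!] = √(2)
  +(−1)^0/∏(0,0,2,1,1,0)! = 1/2  (running 1/2)
⟨..|..⟩ = √(2)·(1/2) = +0.707107

+√(1/2) = +0.707107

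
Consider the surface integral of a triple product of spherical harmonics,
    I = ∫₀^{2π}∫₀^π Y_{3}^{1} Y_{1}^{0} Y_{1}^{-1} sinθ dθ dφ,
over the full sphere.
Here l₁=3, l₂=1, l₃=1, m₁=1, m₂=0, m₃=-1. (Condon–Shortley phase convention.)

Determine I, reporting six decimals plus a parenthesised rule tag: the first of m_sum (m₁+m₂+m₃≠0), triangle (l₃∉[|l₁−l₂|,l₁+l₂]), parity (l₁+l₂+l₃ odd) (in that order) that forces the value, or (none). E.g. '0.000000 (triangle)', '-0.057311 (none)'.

0.000000 (triangle)

l₃=1 ∉ [2,4] — triangle fails ⇒ I = 0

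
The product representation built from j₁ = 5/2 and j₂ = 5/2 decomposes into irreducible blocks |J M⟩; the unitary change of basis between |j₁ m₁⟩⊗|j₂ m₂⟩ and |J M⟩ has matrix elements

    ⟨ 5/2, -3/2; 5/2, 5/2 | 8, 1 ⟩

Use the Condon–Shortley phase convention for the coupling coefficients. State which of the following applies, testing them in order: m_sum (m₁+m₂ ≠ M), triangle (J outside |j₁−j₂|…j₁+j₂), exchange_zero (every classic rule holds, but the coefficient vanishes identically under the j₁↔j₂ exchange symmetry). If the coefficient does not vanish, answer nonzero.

triangle

m-sum: m₁+m₂ = -3/2+5/2 = 1, M = 1  ✓
triangle: need |j₁−j₂| ≤ J ≤ j₁+j₂, i.e. J ∈ [0, 5]; J = 8 is outside ✗ ⇒ coefficient is 0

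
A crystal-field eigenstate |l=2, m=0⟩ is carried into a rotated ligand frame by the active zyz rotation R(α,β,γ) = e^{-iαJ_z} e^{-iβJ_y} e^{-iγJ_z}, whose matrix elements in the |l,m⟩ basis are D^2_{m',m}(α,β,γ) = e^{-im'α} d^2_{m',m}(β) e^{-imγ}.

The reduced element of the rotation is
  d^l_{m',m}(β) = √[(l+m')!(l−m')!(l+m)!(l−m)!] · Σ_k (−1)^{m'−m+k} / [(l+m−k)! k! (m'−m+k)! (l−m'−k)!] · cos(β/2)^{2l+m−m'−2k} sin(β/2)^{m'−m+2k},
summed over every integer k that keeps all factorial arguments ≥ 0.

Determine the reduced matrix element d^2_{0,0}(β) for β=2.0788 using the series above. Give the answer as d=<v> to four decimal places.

d=-0.1451

d^2_{0,0}(β=2.0788) via the finite sum:
c=cos(2.078800/2)=0.506738, s=sin(2.078800/2)=0.862100; N=√[2·2·2·2]=4.000000
Admissible k: 0..2 (factorial args all ≥0)
  k=0: (−1)^0·4.0000/(4)·0.5067^4·0.8621^0 = +0.065938
  k=1: (−1)^1·4.0000/(1)·0.5067^2·0.8621^2 = -0.763382
  k=2: (−1)^2·4.0000/(4)·0.5067^0·0.8621^4 = +0.552372
d^2_{0,0}(2.0788) = +0.065938 -0.763382 +0.552372 = -0.145073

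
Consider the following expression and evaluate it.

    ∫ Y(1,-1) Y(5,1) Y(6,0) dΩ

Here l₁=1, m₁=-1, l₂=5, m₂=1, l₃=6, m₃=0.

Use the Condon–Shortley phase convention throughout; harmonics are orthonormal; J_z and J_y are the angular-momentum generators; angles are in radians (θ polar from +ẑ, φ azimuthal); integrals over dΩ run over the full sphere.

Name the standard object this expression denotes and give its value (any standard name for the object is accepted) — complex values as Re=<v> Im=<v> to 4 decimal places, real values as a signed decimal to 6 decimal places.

This is a Gaunt coefficient — the integral of a triple product of spherical harmonics over the sphere.
Checks pass: Σm=0; 12 even; l₃=6∈[4,6].
(2·1+1)(2·5+1)(2·6+1) = 429
Δ: 0! 2! 10! / 13! → 1/858
sum: t=0:+1/14400 = 1/14400
3j²(1 5 6; 0 0 0) = Δ·Π!·Σ² = 6/143  (sign +1)
sum: t=0:+1/34560 = 1/34560
3j²(1 5 6; -1 1 0) = Δ·Π!·Σ² = 5/286  (sign +1)
combine: 4πI² = 429·6/143·5/286 = 45/143
take √, sign +1: I = 0.15824621

Gaunt coefficient, +0.158246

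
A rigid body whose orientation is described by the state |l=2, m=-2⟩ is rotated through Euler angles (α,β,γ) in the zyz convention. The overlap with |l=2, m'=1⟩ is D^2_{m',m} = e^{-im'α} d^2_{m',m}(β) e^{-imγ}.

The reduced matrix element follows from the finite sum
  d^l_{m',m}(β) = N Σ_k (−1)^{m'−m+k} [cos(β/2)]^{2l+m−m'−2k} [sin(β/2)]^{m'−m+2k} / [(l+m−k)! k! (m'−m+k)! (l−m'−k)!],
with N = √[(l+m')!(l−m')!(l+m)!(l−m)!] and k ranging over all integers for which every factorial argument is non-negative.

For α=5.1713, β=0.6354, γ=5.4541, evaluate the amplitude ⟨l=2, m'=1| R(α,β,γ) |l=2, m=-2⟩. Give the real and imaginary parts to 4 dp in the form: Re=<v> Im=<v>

Split into d^2_{1,-2}(β=0.6354) × two z-phases.
c=cos(0.635400/2)=0.949956, s=sin(0.635400/2)=0.312382; N=√[6·1·1·24]=12.000000
k: max(0,(-2)−(1))=0 … min(2+(-2),2−(1))=0
  k=0: (−1)^3·12.0000/(6)·0.9500^1·0.3124^3 = -0.057915
d^2_{1,-2}(0.6354) = -0.057915
D = (+0.442972+0.896535i)·(-0.057915)·(-0.087263-0.996185i) = -0.049486+0.030088i

Re=-0.0495 Im=0.0301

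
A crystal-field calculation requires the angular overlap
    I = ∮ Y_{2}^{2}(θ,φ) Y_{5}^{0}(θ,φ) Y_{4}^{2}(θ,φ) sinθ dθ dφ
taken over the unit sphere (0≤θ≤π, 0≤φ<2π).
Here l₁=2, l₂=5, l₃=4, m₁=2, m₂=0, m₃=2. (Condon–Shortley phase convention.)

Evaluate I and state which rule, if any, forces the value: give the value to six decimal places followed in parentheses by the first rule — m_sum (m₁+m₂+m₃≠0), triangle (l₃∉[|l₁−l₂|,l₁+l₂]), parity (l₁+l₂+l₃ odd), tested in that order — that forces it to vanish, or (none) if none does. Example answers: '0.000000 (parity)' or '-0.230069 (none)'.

Σmᵢ = 4 ≠ 0, so the φ-integral vanishes; I = 0

0.000000 (m_sum)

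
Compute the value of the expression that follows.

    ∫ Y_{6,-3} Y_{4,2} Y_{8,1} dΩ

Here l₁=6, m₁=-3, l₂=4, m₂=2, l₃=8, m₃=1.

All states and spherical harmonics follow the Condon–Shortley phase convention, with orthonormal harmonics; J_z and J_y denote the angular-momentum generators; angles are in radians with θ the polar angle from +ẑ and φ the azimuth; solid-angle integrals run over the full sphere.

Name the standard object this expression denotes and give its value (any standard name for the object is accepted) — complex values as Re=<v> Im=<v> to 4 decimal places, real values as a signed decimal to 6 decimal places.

This is a Gaunt coefficient — the integral of a triple product of spherical harmonics over the sphere.
Rules hold: Σm=0, L=18 even, 2≤8≤10.
N = 13·9·17 = 1989
Δ = 2!·10!·6!/19! = 1/23279256
Racah Σ t=0..2: t=0:+1/1658880 t=1:−1/518400 t=2:+1/1658880 = -1/1382400
⇒ 3j(6 4 8; 0 0 0)² = 504/46189, sgn -1
Racah Σ t=0..2: t=0:+1/522547200 t=1:−1/9676800 t=2:+1/2903040 = 127/522547200
⇒ 3j(6 4 8; -3 2 1)² = 16129/1108536, sgn -1
4πI² = N·(3j₀)²·(3jₘ)² = 3048381/9653501
I = +1·√(0.31578/4π) = 0.15852117

Gaunt coefficient, +0.158521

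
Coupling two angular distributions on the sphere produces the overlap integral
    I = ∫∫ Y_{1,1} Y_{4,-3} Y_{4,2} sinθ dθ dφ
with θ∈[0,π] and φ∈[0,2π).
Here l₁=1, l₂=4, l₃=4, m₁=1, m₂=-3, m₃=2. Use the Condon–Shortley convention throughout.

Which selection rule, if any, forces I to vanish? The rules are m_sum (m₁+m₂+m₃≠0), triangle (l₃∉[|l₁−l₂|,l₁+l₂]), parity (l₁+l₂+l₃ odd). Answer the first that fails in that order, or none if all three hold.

parity

azimuthal sum: 1 − 3 + 2 = 0  ✓
3 ≤ 4 ≤ 5 (triangle on l)  ✓
L = 1 + 4 + 4 = 9 (odd)  ✗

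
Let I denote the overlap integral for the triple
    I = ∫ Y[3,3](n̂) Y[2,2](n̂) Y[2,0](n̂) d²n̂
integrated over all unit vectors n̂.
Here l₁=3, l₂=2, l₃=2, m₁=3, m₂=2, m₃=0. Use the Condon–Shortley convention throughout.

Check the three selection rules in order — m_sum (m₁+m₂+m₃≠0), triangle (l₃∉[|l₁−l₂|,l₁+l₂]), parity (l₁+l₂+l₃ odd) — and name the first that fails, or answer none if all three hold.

m_sum

Σmᵢ = 5  ✗
l₃∈[|l₁−l₂|,l₁+l₂]=[1,5], have l₃=2
Σlᵢ = 7 ⇒ odd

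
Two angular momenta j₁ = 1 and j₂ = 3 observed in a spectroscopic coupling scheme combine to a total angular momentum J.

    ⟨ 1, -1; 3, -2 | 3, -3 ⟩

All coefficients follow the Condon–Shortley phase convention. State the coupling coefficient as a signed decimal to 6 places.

j₁+j₂−J=1  J+j₁−j₂=1  J−j₁+j₂=5  j₁+j₂+J+1=8
(j₁±m₁, j₂±m₂, J±M) = (0,2,1,5,0,6)
P² = 3600
sum k=1..1:
  [1] −1/120 = -1/120
S = -1/120
C² = P²·S² = 1/4 ; C = -0.500000

−√(1/4) = -0.500000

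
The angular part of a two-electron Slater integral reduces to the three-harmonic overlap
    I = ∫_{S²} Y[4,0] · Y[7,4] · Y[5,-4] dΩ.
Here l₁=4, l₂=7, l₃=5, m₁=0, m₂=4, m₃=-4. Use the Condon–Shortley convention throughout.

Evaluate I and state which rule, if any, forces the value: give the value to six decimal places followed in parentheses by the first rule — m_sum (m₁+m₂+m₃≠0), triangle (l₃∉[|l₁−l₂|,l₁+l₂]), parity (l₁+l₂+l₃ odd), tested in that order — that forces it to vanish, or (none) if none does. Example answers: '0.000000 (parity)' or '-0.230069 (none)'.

Checks pass: Σm=0; 16 even; l₃=5∈[3,11].
(2·4+1)(2·7+1)(2·5+1) = 1485
Δ: 6! 2! 8! / 17! → 1/6126120
sum: t=2:+1/69120 t=3:−1/20736 t=4:+1/69120 = -1/51840
3j²(4 7 5; 0 0 0) = Δ·Π!·Σ² = 280/21879  (sign +1)
sum: t=3:−1/1451520 t=4:+1/483840 = 1/725760
3j²(4 7 5; 0 4 -4) = Δ·Π!·Σ² = 24/1547  (sign -1)
combine: 4πI² = 1485·280/21879·24/1547 = 14400/48841
take √, sign -1: I = -0.15317364
No selection rule forces the value: the integral is nonzero (none).

-0.153174 (none)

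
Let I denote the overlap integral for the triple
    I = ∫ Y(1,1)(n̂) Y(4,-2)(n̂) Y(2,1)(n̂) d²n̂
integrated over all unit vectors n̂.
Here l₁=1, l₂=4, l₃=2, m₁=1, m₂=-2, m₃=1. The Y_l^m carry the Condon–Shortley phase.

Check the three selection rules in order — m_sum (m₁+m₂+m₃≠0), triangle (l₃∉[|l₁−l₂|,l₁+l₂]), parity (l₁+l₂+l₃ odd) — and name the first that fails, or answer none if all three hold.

azimuthal sum: 1 − 2 + 1 = 0  ✓
l₃ must lie in [3,5]; have l₃=2  ✗
L = 1 + 4 + 2 = 7 (odd)

triangle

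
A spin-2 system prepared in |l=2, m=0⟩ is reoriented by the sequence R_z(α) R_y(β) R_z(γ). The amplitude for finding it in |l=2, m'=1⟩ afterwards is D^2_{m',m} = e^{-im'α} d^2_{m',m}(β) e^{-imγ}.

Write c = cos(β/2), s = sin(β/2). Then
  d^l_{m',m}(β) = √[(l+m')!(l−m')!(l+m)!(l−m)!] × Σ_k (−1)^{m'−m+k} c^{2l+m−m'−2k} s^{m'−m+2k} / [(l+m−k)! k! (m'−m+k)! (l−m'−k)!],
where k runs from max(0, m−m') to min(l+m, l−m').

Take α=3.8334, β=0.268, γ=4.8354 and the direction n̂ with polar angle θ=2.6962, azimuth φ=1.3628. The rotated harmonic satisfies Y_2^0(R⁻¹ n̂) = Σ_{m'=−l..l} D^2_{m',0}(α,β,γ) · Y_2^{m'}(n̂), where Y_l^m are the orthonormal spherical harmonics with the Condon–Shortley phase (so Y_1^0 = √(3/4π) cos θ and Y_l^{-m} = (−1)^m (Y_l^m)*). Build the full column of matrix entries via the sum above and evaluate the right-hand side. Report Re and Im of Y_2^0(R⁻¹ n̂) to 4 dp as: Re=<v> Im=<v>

Need the full column D^2_{m',0} for m'=−2..2 at α=3.8334, β=0.2680, γ=4.8354.
cos(β/2)=0.991035, sin(β/2)=0.133599
d^2_{-2,0}: single k=2 term ⇒ +0.042940;  D = +0.007991+0.042190i
d^2_{-1,0}: k∈[1..2] ⇒ +0.318528 -0.005789 = +0.312739;  D = -0.240839-0.199506i
d^2_{0,0}: k∈[0..2] ⇒ +0.964621 -0.070121 +0.000319 = +0.894819;  D = +0.894819+0.000000i
d^2_{1,0}: k∈[0..1] ⇒ -0.318528 +0.005789 = -0.312739;  D = +0.240839-0.199506i
d^2_{2,0}: single k=0 term ⇒ +0.042940;  D = +0.007991-0.042190i
Y_2^{m'}(θ=2.6962,φ=1.3628) and Σ D·Y over m':
  (+0.0080+0.0422i)·(-0.0656-0.0290i)  (-0.2408-0.1995i)·(-0.0620+0.2939i)  (+0.8948+0.0000i)·(+0.4552+0.0000i)  (+0.2408-0.1995i)·(+0.0620+0.2939i)  (+0.0080-0.0422i)·(-0.0656+0.0290i)
Y_2^0(R⁻¹ n̂) = +0.555831+0.000000i

Re=0.5558 Im=0.0000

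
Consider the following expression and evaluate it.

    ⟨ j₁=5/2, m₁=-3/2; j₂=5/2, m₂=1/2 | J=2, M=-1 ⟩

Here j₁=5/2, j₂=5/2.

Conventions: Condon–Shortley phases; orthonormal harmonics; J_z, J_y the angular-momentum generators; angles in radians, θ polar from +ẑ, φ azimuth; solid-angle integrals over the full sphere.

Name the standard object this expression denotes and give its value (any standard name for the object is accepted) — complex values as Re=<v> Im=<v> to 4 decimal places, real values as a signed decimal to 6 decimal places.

Clebsch–Gordan coefficient, +√(1/7) ≈ +0.377964

This is a Clebsch–Gordan (vector-coupling) coefficient.
j₁+j₂−J=3  J+j₁−j₂=2  J−j₁+j₂=2  j₁+j₂+J+1=8
(j₁±m₁, j₂±m₂, J±M) = (1,4,3,2,1,3)
P² = 36/7
sum k=2..3:
  [2] +1/4 = 1/4
  [3] −1/12 = -1/12
S = 1/6
C² = P²·S² = 1/7 ; C = +0.377964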